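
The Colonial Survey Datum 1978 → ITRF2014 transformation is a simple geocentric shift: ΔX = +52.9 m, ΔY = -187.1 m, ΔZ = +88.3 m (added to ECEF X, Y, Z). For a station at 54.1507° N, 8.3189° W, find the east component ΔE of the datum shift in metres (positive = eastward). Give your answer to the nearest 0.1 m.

The local east axis at (φ, λ) is (−sin λ, cos λ, 0), so ΔE = −sin(-8.3189°)·52.9 + cos(-8.3189°)·(-187.1) = -177.48 m.

ΔE = -177.5 m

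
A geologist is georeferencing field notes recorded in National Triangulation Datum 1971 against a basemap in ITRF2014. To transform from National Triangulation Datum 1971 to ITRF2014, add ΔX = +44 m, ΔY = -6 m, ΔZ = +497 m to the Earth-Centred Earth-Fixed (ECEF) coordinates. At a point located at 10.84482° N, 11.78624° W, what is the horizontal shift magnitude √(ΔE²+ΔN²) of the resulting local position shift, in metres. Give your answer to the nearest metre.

The local east axis at (φ, λ) is (−sin λ, cos λ, 0), so ΔE = −sin(-11.78624°)·44 + cos(-11.78624°)·(-6) = 3.11 m.
The local north axis is (−sin φ cos λ, −sin φ sin λ, cos φ), giving ΔN = -8.104 − 0.231 + 488.124 = 479.79 m.
Horizontal magnitude = √(ΔE² + ΔN²) = √(3.11² + 479.79²) = 479.80 m.

480 m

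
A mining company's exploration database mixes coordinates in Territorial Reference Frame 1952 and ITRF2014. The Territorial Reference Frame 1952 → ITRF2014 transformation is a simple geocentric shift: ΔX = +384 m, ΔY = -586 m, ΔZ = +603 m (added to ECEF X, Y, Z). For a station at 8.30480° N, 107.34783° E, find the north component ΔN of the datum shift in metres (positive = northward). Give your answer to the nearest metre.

ΔN = 694 m

At φ = 8.30480°, λ = 107.34783°: sin φ = 0.144439, cos φ = 0.989514, sin λ = 0.954512, cos λ = -0.298172.
ΔN = −sin φ cos λ·ΔX − sin φ sin λ·ΔY + cos φ·ΔZ = −(0.144439)(-0.298172)(384) − (0.144439)(0.954512)(-586) + (0.989514)(603) = 694.01 m.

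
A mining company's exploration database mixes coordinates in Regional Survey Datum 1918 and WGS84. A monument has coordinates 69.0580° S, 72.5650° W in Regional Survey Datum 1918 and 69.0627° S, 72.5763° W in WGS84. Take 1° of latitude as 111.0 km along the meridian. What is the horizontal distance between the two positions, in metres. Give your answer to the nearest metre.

Δφ = -69.0627° − -69.0580° = -0.0047°; Δλ = -72.5763° − -72.5650° = -0.0113°.
ΔN = Δφ × 111000 = -521.7 m; ΔE = Δλ × 111000 × cos(-69.0580°) = -0.0113 × 111000 × 0.357423 = -448.3 m.
Distance = √(ΔE² + ΔN²) = √((-448.3)² + (-521.7)²) = 687.9 m.

688 m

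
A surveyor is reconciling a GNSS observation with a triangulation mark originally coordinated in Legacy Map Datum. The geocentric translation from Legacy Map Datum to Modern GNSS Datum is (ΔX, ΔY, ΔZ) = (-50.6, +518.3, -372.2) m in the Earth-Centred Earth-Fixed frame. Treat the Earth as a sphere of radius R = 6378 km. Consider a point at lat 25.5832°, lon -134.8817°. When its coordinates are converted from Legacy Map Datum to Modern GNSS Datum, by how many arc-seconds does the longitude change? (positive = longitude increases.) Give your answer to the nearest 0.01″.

Δλ = -14.40″

sin φ = 0.431821, cos φ = 0.901959, sin λ = -0.708565, cos λ = -0.705645.
East component: ΔE = −sin λ·ΔX + cos λ·ΔY = −(-0.708565)(-50.6) + (-0.705645)(518.3) = -401.59 m.
1° of latitude spans πR/180 = 111317 m; at latitude φ, 1° of longitude spans that × cos φ = 100403.5 m, so Δλ = -401.59 / 100403.5 × 3600 = -14.399″.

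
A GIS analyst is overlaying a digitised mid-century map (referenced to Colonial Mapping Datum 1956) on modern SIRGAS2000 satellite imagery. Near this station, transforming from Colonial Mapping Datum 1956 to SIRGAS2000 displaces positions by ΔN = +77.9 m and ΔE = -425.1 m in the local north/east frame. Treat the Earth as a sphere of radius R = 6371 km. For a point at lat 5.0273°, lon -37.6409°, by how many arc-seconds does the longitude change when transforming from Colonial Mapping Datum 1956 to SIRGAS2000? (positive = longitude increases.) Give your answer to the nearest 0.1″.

At latitude 5.0273°, cos φ = 0.996153.
One radian of longitude at latitude φ spans R cos φ, so Δλ = ΔE / (R cos φ) = -425.1 / (6371000 × 0.996153) = -6.6982e-05 rad = -13.816″.

Δλ = -13.8″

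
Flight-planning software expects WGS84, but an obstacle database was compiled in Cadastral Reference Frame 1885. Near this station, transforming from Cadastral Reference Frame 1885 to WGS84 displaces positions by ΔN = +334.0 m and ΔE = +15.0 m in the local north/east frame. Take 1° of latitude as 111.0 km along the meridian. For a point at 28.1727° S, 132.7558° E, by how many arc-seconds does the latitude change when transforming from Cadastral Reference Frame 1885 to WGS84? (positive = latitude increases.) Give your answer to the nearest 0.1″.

Δφ = 10.8″

1° of latitude = 111.0 km, so Δφ = 334.0 / 111000 = 0.0030090° = 10.832″.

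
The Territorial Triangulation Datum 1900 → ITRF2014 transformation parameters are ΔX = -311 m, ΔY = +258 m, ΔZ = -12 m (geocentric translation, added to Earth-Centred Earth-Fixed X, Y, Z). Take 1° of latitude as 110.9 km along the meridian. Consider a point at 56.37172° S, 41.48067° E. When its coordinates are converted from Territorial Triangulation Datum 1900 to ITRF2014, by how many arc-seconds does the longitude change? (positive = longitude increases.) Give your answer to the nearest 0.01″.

sin φ = -0.832648, cos φ = 0.553803, sin λ = 0.662367, cos λ = 0.749179.
East component: ΔE = −sin λ·ΔX + cos λ·ΔY = −(0.662367)(-311) + (0.749179)(258) = 399.28 m.
1° of latitude spans 110900 m; at latitude φ, 1° of longitude spans that × cos φ = 61416.7 m, so Δλ = 399.28 / 61416.7 × 3600 = 23.404″.

Δλ = 23.40″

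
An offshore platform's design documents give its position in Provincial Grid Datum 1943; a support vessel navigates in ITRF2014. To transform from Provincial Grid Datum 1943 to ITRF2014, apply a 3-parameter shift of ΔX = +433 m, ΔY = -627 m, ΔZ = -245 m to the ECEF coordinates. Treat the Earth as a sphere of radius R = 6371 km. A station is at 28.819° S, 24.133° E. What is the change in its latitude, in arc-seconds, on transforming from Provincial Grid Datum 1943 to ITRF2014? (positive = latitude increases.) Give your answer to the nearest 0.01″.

sin φ = -0.482044, cos φ = 0.876147, sin λ = 0.408856, cos λ = 0.912599.
North component: ΔN = −sin φ cos λ·ΔX − sin φ sin λ·ΔY + cos φ·ΔZ = −(-0.482044)(0.912599)(433) − (-0.482044)(0.408856)(-627) + (0.876147)(-245) = -147.75 m.
1° of latitude spans πR/180 = 111195 m, so Δφ = -147.75 / 111195 × 3600 = -4.783″.

Δφ = -4.78″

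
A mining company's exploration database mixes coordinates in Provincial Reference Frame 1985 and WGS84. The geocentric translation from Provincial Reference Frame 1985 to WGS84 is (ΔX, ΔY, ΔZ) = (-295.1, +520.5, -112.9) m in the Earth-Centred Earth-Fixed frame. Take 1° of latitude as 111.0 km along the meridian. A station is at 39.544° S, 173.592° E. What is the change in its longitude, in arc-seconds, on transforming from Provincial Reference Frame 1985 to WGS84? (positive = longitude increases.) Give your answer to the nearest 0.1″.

Δλ = -20.4″

sin φ = -0.636671, cos φ = 0.771136, sin λ = 0.111608, cos λ = -0.993752.
East component: ΔE = −sin λ·ΔX + cos λ·ΔY = −(0.111608)(-295.1) + (-0.993752)(520.5) = -484.31 m.
1° of latitude spans 111000 m; at latitude φ, 1° of longitude spans that × cos φ = 85596.1 m, so Δλ = -484.31 / 85596.1 × 3600 = -20.369″.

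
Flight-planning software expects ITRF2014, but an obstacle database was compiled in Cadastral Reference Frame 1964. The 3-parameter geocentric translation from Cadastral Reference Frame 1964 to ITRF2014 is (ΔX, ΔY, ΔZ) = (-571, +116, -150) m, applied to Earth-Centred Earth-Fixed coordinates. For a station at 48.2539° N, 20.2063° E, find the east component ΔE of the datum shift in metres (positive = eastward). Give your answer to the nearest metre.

ΔE = 306 m

The local east axis at (φ, λ) is (−sin λ, cos λ, 0), so ΔE = −sin(20.2063°)·(-571) + cos(20.2063°)·116 = 306.08 m.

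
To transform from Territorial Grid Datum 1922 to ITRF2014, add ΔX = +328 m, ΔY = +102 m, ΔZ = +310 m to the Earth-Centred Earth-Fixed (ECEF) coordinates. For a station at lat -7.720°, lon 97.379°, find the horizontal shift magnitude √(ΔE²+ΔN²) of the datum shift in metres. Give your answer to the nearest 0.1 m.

The local east axis at (φ, λ) is (−sin λ, cos λ, 0), so ΔE = −sin(97.379°)·328 + cos(97.379°)·102 = -338.38 m.
The local north axis is (−sin φ cos λ, −sin φ sin λ, cos φ), giving ΔN = -5.659 + 13.588 + 307.190 = 315.12 m.
Horizontal magnitude = √(ΔE² + ΔN²) = √((-338.38)² + 315.12²) = 462.39 m.

462.4 m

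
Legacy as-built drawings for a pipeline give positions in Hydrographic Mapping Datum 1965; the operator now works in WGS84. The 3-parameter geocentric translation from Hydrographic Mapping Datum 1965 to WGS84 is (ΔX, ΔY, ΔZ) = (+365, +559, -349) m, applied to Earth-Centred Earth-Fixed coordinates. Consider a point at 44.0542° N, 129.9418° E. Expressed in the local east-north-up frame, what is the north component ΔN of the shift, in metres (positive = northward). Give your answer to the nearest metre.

ΔN = -386 m

The local north axis is (−sin φ cos λ, −sin φ sin λ, cos φ), giving ΔN = 162.941 − 298.011 − 250.820 = -385.89 m.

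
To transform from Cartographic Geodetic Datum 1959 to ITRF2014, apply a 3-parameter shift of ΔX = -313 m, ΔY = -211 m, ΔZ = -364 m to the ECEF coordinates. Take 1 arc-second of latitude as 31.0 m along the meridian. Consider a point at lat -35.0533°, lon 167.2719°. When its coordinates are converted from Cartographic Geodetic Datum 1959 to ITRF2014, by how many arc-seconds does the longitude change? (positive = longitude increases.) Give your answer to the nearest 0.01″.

sin φ = -0.574338, cos φ = 0.818618, sin λ = 0.220325, cos λ = -0.975427.
East component: ΔE = −sin λ·ΔX + cos λ·ΔY = −(0.220325)(-313) + (-0.975427)(-211) = 274.78 m.
1° of latitude spans 3600 × 31.00 = 111600 m; at latitude φ, 1° of longitude spans that × cos φ = 91357.8 m, so Δλ = 274.78 / 91357.8 × 3600 = 10.828″.

Δλ = 10.83″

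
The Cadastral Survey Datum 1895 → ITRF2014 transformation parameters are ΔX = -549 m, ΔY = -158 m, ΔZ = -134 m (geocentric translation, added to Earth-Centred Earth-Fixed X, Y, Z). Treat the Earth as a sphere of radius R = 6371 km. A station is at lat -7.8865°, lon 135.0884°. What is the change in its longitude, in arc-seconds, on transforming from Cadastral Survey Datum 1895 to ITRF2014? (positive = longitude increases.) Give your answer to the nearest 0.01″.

sin φ = -0.137211, cos φ = 0.990542, sin λ = 0.706015, cos λ = -0.708197.
East component: ΔE = −sin λ·ΔX + cos λ·ΔY = −(0.706015)(-549) + (-0.708197)(-158) = 499.50 m.
1° of latitude spans πR/180 = 111195 m; at latitude φ, 1° of longitude spans that × cos φ = 110143.2 m, so Δλ = 499.50 / 110143.2 × 3600 = 16.326″.

Δλ = 16.33″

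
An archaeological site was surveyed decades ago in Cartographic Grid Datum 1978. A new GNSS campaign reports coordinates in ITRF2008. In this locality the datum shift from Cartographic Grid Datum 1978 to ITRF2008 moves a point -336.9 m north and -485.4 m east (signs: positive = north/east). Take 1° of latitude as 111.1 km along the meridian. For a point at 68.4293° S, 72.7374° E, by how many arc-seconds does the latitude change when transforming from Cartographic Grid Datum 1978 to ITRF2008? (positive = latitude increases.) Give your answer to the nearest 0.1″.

Δφ = -10.9″

1° of latitude = 111.1 km, so Δφ = -336.9 / 111100 = -0.0030324° = -10.917″.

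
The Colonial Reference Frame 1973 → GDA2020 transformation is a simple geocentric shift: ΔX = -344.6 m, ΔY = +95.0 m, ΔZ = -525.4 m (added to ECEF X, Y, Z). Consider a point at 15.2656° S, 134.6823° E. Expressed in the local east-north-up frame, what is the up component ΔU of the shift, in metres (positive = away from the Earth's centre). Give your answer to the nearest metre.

ΔU = 437 m

At φ = -15.2656°, λ = 134.6823°: sin φ = -0.263294, cos φ = 0.964716, sin λ = 0.711017, cos λ = -0.703175.
ΔU = cos φ cos λ·ΔX + cos φ sin λ·ΔY + sin φ·ΔZ = (0.964716)(-0.703175)(-344.6) + (0.964716)(0.711017)(95.0) + (-0.263294)(-525.4) = 437.26 m.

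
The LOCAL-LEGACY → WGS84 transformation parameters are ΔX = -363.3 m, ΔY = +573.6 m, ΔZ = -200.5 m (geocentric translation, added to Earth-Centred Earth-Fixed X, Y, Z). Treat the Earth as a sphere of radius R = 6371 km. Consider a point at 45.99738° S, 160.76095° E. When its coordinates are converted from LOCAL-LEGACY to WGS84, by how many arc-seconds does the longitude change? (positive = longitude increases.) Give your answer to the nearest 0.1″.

Δλ = -19.7″

sin φ = -0.719308, cos φ = 0.694691, sin λ = 0.329510, cos λ = -0.944152.
East component: ΔE = −sin λ·ΔX + cos λ·ΔY = −(0.329510)(-363.3) + (-0.944152)(573.6) = -421.85 m.
1° of latitude spans πR/180 = 111195 m; at latitude φ, 1° of longitude spans that × cos φ = 77246.1 m, so Δλ = -421.85 / 77246.1 × 3600 = -19.660″.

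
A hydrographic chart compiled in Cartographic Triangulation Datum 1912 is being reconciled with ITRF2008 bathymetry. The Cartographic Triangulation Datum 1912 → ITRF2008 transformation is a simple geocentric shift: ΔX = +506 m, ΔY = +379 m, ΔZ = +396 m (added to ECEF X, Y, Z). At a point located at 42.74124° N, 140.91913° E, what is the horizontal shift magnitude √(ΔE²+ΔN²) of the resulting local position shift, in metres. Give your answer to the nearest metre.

730 m

At φ = 42.74124°, λ = 140.91913°: sin φ = 0.678688, cos φ = 0.734426, sin λ = 0.630417, cos λ = -0.776257.
ΔE = −sin λ·ΔX + cos λ·ΔY = −(0.630417)·(506) + (-0.776257)·(379) = -613.19 m.
ΔN = −sin φ cos λ·ΔX − sin φ sin λ·ΔY + cos φ·ΔZ = −(0.678688)(-0.776257)(506) − (0.678688)(0.630417)(379) + (0.734426)(396) = 395.25 m.
Horizontal magnitude = √(ΔE² + ΔN²) = √((-613.19)² + 395.25²) = 729.54 m.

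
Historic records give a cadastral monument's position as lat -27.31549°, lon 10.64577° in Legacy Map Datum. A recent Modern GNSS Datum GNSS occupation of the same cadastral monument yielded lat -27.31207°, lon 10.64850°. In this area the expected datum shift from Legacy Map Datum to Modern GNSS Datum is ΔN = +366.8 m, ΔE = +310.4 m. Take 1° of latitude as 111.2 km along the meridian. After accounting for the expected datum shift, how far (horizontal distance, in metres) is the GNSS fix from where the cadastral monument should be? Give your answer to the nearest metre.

Observed coordinate differences: Δφ = +0.00342°, Δλ = +0.00273°.
Converting to metres (1° lat = 111200 m, cos φ = 0.888493): observed ΔN = 380.3 m, observed ΔE = 269.7 m.
Subtracting the expected shift leaves a residual of 380.3 − (366.8) = 13.5 m north and 269.7 − (310.4) = -40.7 m east.
Residual distance = √(13.5² + (-40.7)²) = 42.9 m.

43 m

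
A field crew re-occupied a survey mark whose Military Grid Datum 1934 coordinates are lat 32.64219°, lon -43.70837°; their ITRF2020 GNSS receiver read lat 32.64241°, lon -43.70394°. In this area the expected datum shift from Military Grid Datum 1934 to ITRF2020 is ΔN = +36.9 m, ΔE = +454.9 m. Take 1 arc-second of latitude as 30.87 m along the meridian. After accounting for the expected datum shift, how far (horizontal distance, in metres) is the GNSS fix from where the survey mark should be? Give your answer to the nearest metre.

42 m

Observed coordinate differences: Δφ = +0.00022°, Δλ = +0.00443°.
Converting to metres (1° lat = 111132 m, cos φ = 0.842055): observed ΔN = 24.4 m, observed ΔE = 414.6 m.
Subtracting the expected shift leaves a residual of 24.4 − (36.9) = -12.5 m north and 414.6 − (454.9) = -40.3 m east.
Residual distance = √((-12.5)² + (-40.3)²) = 42.2 m.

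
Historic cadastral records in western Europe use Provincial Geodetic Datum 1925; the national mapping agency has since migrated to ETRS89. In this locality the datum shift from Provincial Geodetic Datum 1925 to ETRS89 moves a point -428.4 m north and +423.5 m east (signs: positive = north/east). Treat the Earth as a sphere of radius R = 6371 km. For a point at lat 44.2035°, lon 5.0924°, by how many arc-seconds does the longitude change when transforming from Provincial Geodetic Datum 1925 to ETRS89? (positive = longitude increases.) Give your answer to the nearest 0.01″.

Δλ = 19.13″

At latitude 44.2035°, cos φ = 0.716868.
One radian of longitude at latitude φ spans R cos φ, so Δλ = ΔE / (R cos φ) = 423.5 / (6371000 × 0.716868) = 9.2727e-05 rad = 19.126″.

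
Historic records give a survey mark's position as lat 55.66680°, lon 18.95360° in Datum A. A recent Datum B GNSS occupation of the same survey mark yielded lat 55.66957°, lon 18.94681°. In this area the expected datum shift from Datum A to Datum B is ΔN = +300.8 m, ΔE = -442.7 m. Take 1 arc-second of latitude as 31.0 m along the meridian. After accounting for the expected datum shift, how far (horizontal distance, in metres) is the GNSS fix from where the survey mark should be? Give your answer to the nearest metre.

17 m

Observed coordinate differences: Δφ = +0.00277°, Δλ = -0.00679°.
Converting to metres (1° lat = 111600 m, cos φ = 0.564005): observed ΔN = 309.1 m, observed ΔE = -427.4 m.
Subtracting the expected shift leaves a residual of 309.1 − (300.8) = 8.3 m north and -427.4 − (-442.7) = 15.3 m east.
Residual distance = √(8.3² + 15.3²) = 17.4 m.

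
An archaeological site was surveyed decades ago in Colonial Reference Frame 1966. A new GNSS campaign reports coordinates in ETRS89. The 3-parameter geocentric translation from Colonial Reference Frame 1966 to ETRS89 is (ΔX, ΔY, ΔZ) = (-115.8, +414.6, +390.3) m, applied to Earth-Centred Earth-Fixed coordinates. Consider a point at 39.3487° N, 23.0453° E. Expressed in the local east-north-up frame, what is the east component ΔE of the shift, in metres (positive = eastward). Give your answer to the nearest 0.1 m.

ΔE = 426.8 m

At φ = 39.3487°, λ = 23.0453°: sin φ = 0.634038, cos φ = 0.773302, sin λ = 0.391459, cos λ = 0.920196.
ΔE = −sin λ·ΔX + cos λ·ΔY = −(0.391459)·(-115.8) + (0.920196)·(414.6) = 426.84 m.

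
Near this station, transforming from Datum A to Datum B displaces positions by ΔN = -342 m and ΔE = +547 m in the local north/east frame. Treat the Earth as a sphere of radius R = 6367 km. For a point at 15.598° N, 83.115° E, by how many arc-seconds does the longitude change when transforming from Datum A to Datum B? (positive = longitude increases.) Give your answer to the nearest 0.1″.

At latitude 15.598°, cos φ = 0.963172.
One radian of longitude at latitude φ spans R cos φ, so Δλ = ΔE / (R cos φ) = 547.0 / (6367000 × 0.963172) = 8.9197e-05 rad = 18.398″.

Δλ = 18.4″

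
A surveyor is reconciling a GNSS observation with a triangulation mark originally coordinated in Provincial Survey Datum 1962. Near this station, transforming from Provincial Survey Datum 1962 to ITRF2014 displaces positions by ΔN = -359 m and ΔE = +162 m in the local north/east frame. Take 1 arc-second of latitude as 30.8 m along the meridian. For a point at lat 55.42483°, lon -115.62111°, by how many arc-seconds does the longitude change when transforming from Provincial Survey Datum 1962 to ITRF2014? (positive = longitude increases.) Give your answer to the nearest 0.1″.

At latitude 55.42483°, cos φ = 0.567487.
1″ of longitude at this latitude = 30.80 × cos φ = 17.4786 m, so Δλ = 162.0 / 17.4786 = 9.268″.

Δλ = 9.3″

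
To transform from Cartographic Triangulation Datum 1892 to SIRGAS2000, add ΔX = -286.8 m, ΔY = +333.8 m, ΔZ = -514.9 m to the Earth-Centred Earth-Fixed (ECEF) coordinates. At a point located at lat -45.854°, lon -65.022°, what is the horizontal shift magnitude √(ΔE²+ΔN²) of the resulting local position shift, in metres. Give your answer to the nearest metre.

673 m

At φ = -45.854°, λ = -65.022°: sin φ = -0.717567, cos φ = 0.696489, sin λ = -0.906470, cos λ = 0.422270.
ΔE = −sin λ·ΔX + cos λ·ΔY = −(-0.906470)·(-286.8) + (0.422270)·(333.8) = -119.02 m.
ΔN = −sin φ cos λ·ΔX − sin φ sin λ·ΔY + cos φ·ΔZ = −(-0.717567)(0.422270)(-286.8) − (-0.717567)(-0.906470)(333.8) + (0.696489)(-514.9) = -662.65 m.
Horizontal magnitude = √(ΔE² + ΔN²) = √((-119.02)² + (-662.65)²) = 673.25 m.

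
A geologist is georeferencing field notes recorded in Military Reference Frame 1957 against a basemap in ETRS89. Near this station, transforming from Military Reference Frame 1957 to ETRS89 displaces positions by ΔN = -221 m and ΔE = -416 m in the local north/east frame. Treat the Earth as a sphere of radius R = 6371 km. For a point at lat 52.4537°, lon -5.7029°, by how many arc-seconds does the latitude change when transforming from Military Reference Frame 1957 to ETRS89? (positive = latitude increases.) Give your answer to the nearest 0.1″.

Δφ = -7.2″

On a sphere of radius R, 1 rad of latitude = R, so Δφ = ΔN / R = -221.0 / 6371000 = -3.4688e-05 rad = -7.155″.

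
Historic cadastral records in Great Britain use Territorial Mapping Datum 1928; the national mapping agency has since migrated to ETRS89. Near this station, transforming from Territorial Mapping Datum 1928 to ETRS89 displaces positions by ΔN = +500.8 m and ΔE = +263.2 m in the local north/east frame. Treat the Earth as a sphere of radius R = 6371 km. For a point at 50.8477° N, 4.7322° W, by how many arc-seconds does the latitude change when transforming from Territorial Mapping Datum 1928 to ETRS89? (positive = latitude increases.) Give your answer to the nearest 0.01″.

On a sphere of radius R, 1 rad of latitude = R, so Δφ = ΔN / R = 500.8 / 6371000 = 7.8606e-05 rad = 16.214″.

Δφ = 16.21″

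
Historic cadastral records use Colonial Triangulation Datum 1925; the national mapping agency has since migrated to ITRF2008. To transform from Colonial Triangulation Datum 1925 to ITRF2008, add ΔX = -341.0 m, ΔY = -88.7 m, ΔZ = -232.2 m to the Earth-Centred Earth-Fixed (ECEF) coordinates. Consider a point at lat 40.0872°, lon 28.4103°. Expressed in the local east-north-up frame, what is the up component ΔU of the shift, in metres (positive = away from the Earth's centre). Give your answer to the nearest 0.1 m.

At φ = 40.0872°, λ = 28.4103°: sin φ = 0.643953, cos φ = 0.765065, sin λ = 0.475782, cos λ = 0.879563.
ΔU = cos φ cos λ·ΔX + cos φ sin λ·ΔY + sin φ·ΔZ = (0.765065)(0.879563)(-341.0) + (0.765065)(0.475782)(-88.7) + (0.643953)(-232.2) = -411.28 m.

ΔU = -411.3 m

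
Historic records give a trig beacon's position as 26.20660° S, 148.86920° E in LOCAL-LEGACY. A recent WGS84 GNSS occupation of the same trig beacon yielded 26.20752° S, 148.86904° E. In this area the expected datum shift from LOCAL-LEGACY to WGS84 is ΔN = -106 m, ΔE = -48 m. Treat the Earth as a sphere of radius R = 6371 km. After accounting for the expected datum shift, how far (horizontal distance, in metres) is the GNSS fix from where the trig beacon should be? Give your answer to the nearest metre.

Observed coordinate differences: Δφ = -0.00092°, Δλ = -0.00016°.
Converting to metres (1° lat = 111195 m, cos φ = 0.897208): observed ΔN = -102.3 m, observed ΔE = -16.0 m.
Subtracting the expected shift leaves a residual of -102.3 − (-106) = 3.7 m north and -16.0 − (-48) = 32.0 m east.
Residual distance = √(3.7² + 32.0²) = 32.3 m.

32 m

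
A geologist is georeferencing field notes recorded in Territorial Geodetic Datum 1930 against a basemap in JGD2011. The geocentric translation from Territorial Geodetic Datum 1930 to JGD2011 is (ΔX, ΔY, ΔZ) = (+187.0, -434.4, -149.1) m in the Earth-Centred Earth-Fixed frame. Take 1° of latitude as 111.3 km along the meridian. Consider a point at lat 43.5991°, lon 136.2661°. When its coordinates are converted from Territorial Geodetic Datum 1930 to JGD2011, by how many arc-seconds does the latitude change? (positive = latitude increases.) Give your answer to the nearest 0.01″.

sin φ = 0.689608, cos φ = 0.724183, sin λ = 0.691310, cos λ = -0.722558.
North component: ΔN = −sin φ cos λ·ΔX − sin φ sin λ·ΔY + cos φ·ΔZ = −(0.689608)(-0.722558)(187.0) − (0.689608)(0.691310)(-434.4) + (0.724183)(-149.1) = 192.30 m.
1° of latitude spans 111300 m, so Δφ = 192.30 / 111300 × 3600 = 6.220″.

Δφ = 6.22″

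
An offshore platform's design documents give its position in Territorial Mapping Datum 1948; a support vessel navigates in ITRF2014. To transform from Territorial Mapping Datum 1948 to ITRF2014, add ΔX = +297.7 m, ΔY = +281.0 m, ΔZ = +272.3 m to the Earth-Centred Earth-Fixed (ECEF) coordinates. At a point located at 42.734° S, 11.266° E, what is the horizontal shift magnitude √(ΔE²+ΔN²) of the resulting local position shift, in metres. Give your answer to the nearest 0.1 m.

486.7 m

At φ = -42.734°, λ = 11.266°: sin φ = -0.678596, cos φ = 0.734512, sin λ = 0.195364, cos λ = 0.980731.
ΔE = −sin λ·ΔX + cos λ·ΔY = −(0.195364)·(297.7) + (0.980731)·(281.0) = 217.43 m.
ΔN = −sin φ cos λ·ΔX − sin φ sin λ·ΔY + cos φ·ΔZ = −(-0.678596)(0.980731)(297.7) − (-0.678596)(0.195364)(281.0) + (0.734512)(272.3) = 435.39 m.
Horizontal magnitude = √(ΔE² + ΔN²) = √(217.43² + 435.39²) = 486.66 m.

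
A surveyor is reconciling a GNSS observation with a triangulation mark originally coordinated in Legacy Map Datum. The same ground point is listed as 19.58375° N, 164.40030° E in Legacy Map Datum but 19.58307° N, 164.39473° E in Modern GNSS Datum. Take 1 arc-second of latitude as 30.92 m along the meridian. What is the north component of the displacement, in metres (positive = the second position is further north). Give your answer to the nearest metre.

ΔN = -76 m

Δφ = 19.58307° − 19.58375° = -0.00068°; Δλ = 164.39473° − 164.40030° = -0.00557°.
1° of latitude = 3600 × 30.92 = 111312 m.
ΔN = Δφ × 111312 = -75.7 m; ΔE = Δλ × 111312 × cos(19.58375°) = -0.00557 × 111312 × 0.942153 = -584.1 m.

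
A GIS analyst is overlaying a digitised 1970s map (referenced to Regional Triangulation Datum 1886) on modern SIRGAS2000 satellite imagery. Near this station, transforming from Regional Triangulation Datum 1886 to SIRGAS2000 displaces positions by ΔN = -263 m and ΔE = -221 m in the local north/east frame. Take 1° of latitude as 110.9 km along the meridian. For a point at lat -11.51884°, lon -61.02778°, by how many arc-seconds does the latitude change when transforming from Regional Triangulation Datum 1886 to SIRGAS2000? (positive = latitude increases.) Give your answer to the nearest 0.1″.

Δφ = -8.5″

1° of latitude = 110.9 km, so Δφ = -263.0 / 110900 = -0.0023715° = -8.537″.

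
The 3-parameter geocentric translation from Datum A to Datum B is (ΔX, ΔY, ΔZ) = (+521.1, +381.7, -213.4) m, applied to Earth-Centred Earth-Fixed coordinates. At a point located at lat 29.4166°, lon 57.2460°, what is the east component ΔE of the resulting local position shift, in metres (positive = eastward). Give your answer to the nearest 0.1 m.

ΔE = -231.7 m

At φ = 29.4166°, λ = 57.2460°: sin φ = 0.491156, cos φ = 0.871072, sin λ = 0.841001, cos λ = 0.541033.
ΔE = −sin λ·ΔX + cos λ·ΔY = −(0.841001)·(521.1) + (0.541033)·(381.7) = -231.73 m.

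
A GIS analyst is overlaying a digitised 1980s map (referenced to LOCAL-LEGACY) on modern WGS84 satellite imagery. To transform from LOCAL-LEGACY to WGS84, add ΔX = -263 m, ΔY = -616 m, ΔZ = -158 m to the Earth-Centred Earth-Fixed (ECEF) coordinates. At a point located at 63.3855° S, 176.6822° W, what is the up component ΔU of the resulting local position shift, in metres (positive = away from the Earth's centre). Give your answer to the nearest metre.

The local up (radial) axis is (cos φ cos λ, cos φ sin λ, sin φ), giving ΔU = 117.623 + 15.971 + 141.258 = 274.85 m.

ΔU = 275 m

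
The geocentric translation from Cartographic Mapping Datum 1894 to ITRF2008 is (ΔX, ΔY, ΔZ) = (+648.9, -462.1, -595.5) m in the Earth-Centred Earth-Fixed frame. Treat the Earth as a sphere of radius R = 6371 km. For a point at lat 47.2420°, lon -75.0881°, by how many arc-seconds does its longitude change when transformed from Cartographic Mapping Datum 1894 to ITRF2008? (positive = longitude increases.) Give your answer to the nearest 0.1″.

Δλ = 24.2″

sin φ = 0.734228, cos φ = 0.678903, sin λ = -0.966323, cos λ = 0.257333.
East component: ΔE = −sin λ·ΔX + cos λ·ΔY = −(-0.966323)(648.9) + (0.257333)(-462.1) = 508.13 m.
1° of latitude spans πR/180 = 111195 m; at latitude φ, 1° of longitude spans that × cos φ = 75490.6 m, so Δλ = 508.13 / 75490.6 × 3600 = 24.232″.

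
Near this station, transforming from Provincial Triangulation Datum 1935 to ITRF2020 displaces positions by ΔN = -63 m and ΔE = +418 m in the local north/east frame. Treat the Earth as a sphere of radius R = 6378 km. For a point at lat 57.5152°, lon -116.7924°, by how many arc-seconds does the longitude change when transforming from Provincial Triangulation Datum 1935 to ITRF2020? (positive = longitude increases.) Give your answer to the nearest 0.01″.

At latitude 57.5152°, cos φ = 0.537076.
One radian of longitude at latitude φ spans R cos φ, so Δλ = ΔE / (R cos φ) = 418.0 / (6378000 × 0.537076) = 1.2203e-04 rad = 25.170″.

Δλ = 25.17″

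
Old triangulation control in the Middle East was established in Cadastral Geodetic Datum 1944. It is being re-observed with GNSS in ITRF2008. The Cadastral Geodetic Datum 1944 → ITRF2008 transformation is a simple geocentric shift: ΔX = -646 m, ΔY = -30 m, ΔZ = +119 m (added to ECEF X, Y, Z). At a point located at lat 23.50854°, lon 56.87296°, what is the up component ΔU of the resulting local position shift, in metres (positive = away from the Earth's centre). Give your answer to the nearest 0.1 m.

The local up (radial) axis is (cos φ cos λ, cos φ sin λ, sin φ), giving ΔU = -323.735 − 23.039 + 47.467 = -299.31 m.

ΔU = -299.3 m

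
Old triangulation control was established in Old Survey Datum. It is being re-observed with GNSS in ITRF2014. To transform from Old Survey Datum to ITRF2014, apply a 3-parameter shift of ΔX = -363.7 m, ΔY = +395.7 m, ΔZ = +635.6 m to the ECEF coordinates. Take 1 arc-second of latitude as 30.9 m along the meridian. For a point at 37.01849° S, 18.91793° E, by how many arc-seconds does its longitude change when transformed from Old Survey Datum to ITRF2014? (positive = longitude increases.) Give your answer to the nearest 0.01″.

sin φ = -0.602073, cos φ = 0.798441, sin λ = 0.324213, cos λ = 0.945984.
East component: ΔE = −sin λ·ΔX + cos λ·ΔY = −(0.324213)(-363.7) + (0.945984)(395.7) = 492.24 m.
1° of latitude spans 3600 × 30.90 = 111240 m; at latitude φ, 1° of longitude spans that × cos φ = 88818.6 m, so Δλ = 492.24 / 88818.6 × 3600 = 19.952″.

Δλ = 19.95″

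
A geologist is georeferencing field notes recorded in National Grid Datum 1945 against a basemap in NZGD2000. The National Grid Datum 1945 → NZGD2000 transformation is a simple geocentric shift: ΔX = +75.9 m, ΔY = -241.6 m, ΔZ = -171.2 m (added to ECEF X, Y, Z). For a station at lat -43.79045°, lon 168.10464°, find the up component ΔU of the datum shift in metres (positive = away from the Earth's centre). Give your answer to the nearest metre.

ΔU = 29 m

At φ = -43.79045°, λ = 168.10464°: sin φ = -0.692023, cos φ = 0.721876, sin λ = 0.206125, cos λ = -0.978526.
ΔU = cos φ cos λ·ΔX + cos φ sin λ·ΔY + sin φ·ΔZ = (0.721876)(-0.978526)(75.9) + (0.721876)(0.206125)(-241.6) + (-0.692023)(-171.2) = 28.91 m.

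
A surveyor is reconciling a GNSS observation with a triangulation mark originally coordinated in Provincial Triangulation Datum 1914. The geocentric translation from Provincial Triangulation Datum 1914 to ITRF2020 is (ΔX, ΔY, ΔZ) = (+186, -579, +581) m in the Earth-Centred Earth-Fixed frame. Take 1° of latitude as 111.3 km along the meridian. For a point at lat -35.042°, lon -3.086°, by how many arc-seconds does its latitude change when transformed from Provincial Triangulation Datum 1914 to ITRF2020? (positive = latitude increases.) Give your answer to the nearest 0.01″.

sin φ = -0.574177, cos φ = 0.818731, sin λ = -0.053835, cos λ = 0.998550.
North component: ΔN = −sin φ cos λ·ΔX − sin φ sin λ·ΔY + cos φ·ΔZ = −(-0.574177)(0.998550)(186) − (-0.574177)(-0.053835)(-579) + (0.818731)(581) = 600.22 m.
1° of latitude spans 111300 m, so Δφ = 600.22 / 111300 × 3600 = 19.414″.

Δφ = 19.41″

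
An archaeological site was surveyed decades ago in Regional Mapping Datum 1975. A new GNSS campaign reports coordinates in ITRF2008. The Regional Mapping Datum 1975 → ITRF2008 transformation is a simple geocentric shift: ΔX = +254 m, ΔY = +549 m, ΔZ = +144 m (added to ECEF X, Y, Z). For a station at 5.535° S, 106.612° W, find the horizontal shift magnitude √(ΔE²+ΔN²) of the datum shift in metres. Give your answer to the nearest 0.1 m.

121.6 m

The local east axis at (φ, λ) is (−sin λ, cos λ, 0), so ΔE = −sin(-106.612°)·254 + cos(-106.612°)·549 = 86.45 m.
The local north axis is (−sin φ cos λ, −sin φ sin λ, cos φ), giving ΔN = -7.004 − 50.743 + 143.329 = 85.58 m.
Horizontal magnitude = √(ΔE² + ΔN²) = √(86.45² + 85.58²) = 121.64 m.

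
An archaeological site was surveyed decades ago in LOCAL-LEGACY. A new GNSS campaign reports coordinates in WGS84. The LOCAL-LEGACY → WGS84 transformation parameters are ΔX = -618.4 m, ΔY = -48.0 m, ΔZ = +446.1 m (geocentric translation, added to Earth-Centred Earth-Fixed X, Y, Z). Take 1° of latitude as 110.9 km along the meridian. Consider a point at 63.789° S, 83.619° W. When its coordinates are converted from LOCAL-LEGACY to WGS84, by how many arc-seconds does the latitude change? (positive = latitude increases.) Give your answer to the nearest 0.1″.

sin φ = -0.897174, cos φ = 0.441678, sin λ = -0.993805, cos λ = 0.111139.
North component: ΔN = −sin φ cos λ·ΔX − sin φ sin λ·ΔY + cos φ·ΔZ = −(-0.897174)(0.111139)(-618.4) − (-0.897174)(-0.993805)(-48.0) + (0.441678)(446.1) = 178.17 m.
1° of latitude spans 110900 m, so Δφ = 178.17 / 110900 × 3600 = 5.784″.

Δφ = 5.8″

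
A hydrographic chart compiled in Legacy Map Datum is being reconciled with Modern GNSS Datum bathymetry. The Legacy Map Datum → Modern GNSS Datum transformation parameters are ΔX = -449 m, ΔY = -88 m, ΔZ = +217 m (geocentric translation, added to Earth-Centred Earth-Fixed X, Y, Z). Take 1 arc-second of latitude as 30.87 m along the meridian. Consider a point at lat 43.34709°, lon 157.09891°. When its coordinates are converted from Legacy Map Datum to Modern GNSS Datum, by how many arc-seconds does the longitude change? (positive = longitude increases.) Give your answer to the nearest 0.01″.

Δλ = 11.39″

sin φ = 0.686416, cos φ = 0.727209, sin λ = 0.389141, cos λ = -0.921178.
East component: ΔE = −sin λ·ΔX + cos λ·ΔY = −(0.389141)(-449) + (-0.921178)(-88) = 255.79 m.
1° of latitude spans 3600 × 30.87 = 111132 m; at latitude φ, 1° of longitude spans that × cos φ = 80816.2 m, so Δλ = 255.79 / 80816.2 × 3600 = 11.394″.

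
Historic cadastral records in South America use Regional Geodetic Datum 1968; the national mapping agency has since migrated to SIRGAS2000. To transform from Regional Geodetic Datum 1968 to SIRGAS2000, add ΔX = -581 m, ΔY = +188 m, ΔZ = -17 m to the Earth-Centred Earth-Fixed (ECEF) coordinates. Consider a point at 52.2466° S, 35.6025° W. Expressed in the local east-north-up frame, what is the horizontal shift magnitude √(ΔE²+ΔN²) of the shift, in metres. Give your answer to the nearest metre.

506 m

At φ = -52.2466°, λ = -35.6025°: sin φ = -0.790653, cos φ = 0.612264, sin λ = -0.582158, cos λ = 0.813075.
ΔE = −sin λ·ΔX + cos λ·ΔY = −(-0.582158)·(-581) + (0.813075)·(188) = -185.38 m.
ΔN = −sin φ cos λ·ΔX − sin φ sin λ·ΔY + cos φ·ΔZ = −(-0.790653)(0.813075)(-581) − (-0.790653)(-0.582158)(188) + (0.612264)(-17) = -470.44 m.
Horizontal magnitude = √(ΔE² + ΔN²) = √((-185.38)² + (-470.44)²) = 505.65 m.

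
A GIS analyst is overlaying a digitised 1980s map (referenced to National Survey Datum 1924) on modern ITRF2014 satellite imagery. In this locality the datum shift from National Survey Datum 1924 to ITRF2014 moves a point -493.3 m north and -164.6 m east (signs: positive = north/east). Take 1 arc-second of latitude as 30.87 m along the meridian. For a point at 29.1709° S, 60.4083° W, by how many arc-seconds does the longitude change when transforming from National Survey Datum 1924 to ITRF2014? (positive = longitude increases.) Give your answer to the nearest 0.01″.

At latitude -29.1709°, cos φ = 0.873170.
1″ of longitude at this latitude = 30.87 × cos φ = 26.9548 m, so Δλ = -164.6 / 26.9548 = -6.107″.

Δλ = -6.11″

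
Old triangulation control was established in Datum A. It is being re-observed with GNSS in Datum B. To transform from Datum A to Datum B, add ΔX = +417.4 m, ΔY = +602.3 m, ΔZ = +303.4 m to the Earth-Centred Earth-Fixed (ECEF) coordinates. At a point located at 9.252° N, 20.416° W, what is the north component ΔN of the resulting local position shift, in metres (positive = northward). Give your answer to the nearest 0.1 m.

ΔN = 270.3 m

The local north axis is (−sin φ cos λ, −sin φ sin λ, cos φ), giving ΔN = -62.893 + 33.780 + 299.453 = 270.34 m.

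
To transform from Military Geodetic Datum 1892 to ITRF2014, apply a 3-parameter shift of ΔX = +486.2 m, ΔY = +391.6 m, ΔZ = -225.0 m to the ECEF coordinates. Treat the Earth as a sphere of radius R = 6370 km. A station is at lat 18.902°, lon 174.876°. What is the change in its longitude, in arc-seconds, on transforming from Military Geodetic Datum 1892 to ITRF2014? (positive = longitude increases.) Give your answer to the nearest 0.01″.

Δλ = -14.84″

sin φ = 0.323950, cos φ = 0.946074, sin λ = 0.089312, cos λ = -0.996004.
East component: ΔE = −sin λ·ΔX + cos λ·ΔY = −(0.089312)(486.2) + (-0.996004)(391.6) = -433.46 m.
1° of latitude spans πR/180 = 111177 m; at latitude φ, 1° of longitude spans that × cos φ = 105182.1 m, so Δλ = -433.46 / 105182.1 × 3600 = -14.836″.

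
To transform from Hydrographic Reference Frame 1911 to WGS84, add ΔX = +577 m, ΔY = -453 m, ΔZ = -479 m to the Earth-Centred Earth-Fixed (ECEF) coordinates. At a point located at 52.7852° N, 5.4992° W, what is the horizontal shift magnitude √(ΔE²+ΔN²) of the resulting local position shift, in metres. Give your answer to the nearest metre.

At φ = 52.7852°, λ = -5.4992°: sin φ = 0.796374, cos φ = 0.604805, sin λ = -0.095832, cos λ = 0.995398.
ΔE = −sin λ·ΔX + cos λ·ΔY = −(-0.095832)·(577) + (0.995398)·(-453) = -395.62 m.
ΔN = −sin φ cos λ·ΔX − sin φ sin λ·ΔY + cos φ·ΔZ = −(0.796374)(0.995398)(577) − (0.796374)(-0.095832)(-453) + (0.604805)(-479) = -781.67 m.
Horizontal magnitude = √(ΔE² + ΔN²) = √((-395.62)² + (-781.67)²) = 876.08 m.

876 m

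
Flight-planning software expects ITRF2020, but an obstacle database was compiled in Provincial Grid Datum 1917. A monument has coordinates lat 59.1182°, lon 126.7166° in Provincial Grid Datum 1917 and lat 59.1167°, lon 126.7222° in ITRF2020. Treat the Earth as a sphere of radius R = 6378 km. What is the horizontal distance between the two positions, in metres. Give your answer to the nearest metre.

361 m

Δφ = 59.1167° − 59.1182° = -0.0015°; Δλ = 126.7222° − 126.7166° = +0.0056°.
1° along a meridian = πR/180 = 111317 m.
ΔN = Δφ × 111317 = -167.0 m; ΔE = Δλ × 111317 × cos(59.1182°) = +0.0056 × 111317 × 0.513269 = 320.0 m.
Distance = √(ΔE² + ΔN²) = √(320.0² + (-167.0)²) = 360.9 m.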